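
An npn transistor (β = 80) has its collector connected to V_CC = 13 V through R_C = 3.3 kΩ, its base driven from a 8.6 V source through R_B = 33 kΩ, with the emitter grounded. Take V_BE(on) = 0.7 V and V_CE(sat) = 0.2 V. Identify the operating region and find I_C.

saturation; I_C ≈ 3.9 mA

Assume active: I_B = (8.6 − 0.7)/33 = 0.239 mA, giving I_C = β·I_B = 19.2 mA.
But then V_CE = 13 − 19.2×3.3 = -50.2 V < V_CE(sat) = 0.2 V — impossible in the active region.
So the transistor is saturated. With V_CE = 0.2 V, I_C = (V_CC − 0.2)/R_C = 12.8/3.3 = 3.88 mA.
Check: β·I_B = 19.2 mA > I_C = 3.88 mA, confirming saturation.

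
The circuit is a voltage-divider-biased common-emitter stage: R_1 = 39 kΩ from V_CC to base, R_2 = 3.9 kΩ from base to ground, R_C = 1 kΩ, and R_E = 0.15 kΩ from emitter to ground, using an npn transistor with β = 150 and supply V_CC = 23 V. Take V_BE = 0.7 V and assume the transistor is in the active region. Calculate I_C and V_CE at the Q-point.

I_C ≈ 8 mA, V_CE ≈ 14 V

Thevenize the base divider: V_Th = V_CC·R_2/(R_1+R_2) = 23×3.9/42.9 = 2.09 V, R_Th = R_1‖R_2 = 3.55 kΩ.
Base-emitter loop: V_Th = I_B·R_Th + V_BE + (β+1)I_B·R_E, so I_B = (2.09 − 0.7) / (3.55 + 151×0.15) = 0.0531 mA.
I_C = β·I_B = 150×0.0531 = 7.96 mA, and I_E = (β+1)I_B = 8.02 mA.
V_CE = V_CC − I_C·R_C − I_E·R_E = 23 − 7.96×1 − 8.02×0.15 = 13.8 V.
V_CE = 13.8 V > 0.2 V confirms active-region operation.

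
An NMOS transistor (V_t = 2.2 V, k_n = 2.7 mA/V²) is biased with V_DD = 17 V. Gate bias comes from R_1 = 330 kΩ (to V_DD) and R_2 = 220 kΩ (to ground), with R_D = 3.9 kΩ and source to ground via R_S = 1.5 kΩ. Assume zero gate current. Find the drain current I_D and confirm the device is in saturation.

V_G = V_DD·R_2/(R_1+R_2) = 17×220/550 = 6.8 V.
Assume saturation: I_D = (k_n/2)(V_GS − V_t)² with V_GS = V_G − I_D·R_S = 6.8 − 1.5·I_D.
Substituting gives 3.04·I_D² − 19.6·I_D + 28.6 = 0, with roots I_D = 2.21 or 4.25 mA.
The root I_D = 4.25 mA gives V_GS = 0.426 V ≤ V_t, so take I_D = 2.21 mA.
Then V_GS = 3.48 V and V_DS = V_DD − I_D(R_D+R_S) = 17 − 2.21×5.4 = 5.05 V.
Saturation requires V_DS ≥ V_GS − V_t = 1.28 V; 5.05 ≥ 1.28 ✓.

I_D ≈ 2.2 mA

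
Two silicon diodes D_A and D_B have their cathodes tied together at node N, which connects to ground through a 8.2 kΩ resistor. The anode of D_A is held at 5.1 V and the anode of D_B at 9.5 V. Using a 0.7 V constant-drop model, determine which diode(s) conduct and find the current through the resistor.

Assume both conduct. Then node N would need to be at both 5.1−0.7 = 4.4 V and 9.5−0.7 = 8.8 V, which is impossible.
Assume only D_B conducts: V_N = 9.5 − 0.7 = 8.8 V, so I_R = 8.8/8.2 = 1.07 mA.
Check D_A: its anode-to-cathode voltage is 5.1 − 8.8 = -3.7 V < 0.7 V, so it is off. The assumption is consistent.

Only D_B conducts; I_R ≈ 1.1 mA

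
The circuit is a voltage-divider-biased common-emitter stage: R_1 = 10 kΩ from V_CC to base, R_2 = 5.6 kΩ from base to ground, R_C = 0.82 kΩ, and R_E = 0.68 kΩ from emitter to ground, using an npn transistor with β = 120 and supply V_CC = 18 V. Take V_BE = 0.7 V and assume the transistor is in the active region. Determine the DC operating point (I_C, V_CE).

Thevenize the base divider: V_Th = V_CC·R_2/(R_1+R_2) = 18×5.6/15.6 = 6.46 V, R_Th = R_1‖R_2 = 3.59 kΩ.
Base-emitter loop: V_Th = I_B·R_Th + V_BE + (β+1)I_B·R_E, so I_B = (6.46 − 0.7) / (3.59 + 121×0.68) = 0.0671 mA.
I_C = β·I_B = 120×0.0671 = 8.05 mA, and I_E = (β+1)I_B = 8.12 mA.
V_CE = V_CC − I_C·R_C − I_E·R_E = 18 − 8.05×0.82 − 8.12×0.68 = 5.88 V.
V_CE = 5.88 V > 0.2 V confirms active-region operation.

I_C ≈ 8.1 mA, V_CE ≈ 5.9 V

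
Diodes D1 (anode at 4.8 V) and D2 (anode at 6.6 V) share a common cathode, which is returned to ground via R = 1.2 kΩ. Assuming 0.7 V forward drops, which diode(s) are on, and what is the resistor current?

Assume both conduct. Then node N would need to be at both 4.8−0.7 = 4.1 V and 6.6−0.7 = 5.9 V, which is impossible.
Assume only D2 conducts: V_N = 6.6 − 0.7 = 5.9 V, so I_R = 5.9/1.2 = 4.92 mA.
Check D1: its anode-to-cathode voltage is 4.8 − 5.9 = -1.1 V < 0.7 V, so it is off. The assumption is consistent.

Only D2 conducts; I_R ≈ 4.9 mA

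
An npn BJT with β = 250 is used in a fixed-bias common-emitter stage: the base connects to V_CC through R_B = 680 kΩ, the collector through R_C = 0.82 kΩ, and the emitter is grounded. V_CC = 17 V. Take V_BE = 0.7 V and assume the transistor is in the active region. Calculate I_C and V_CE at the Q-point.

Base loop: V_CC = I_B·R_B + V_BE, so I_B = (17 − 0.7)/680 kΩ = 0.024 mA.
In the active region I_C = β·I_B = 250 × 0.024 = 5.99 mA.
Collector loop: V_CE = V_CC − I_C·R_C = 17 − 5.99×0.82 = 12.1 V.
Since V_CE = 12.1 V > V_CE(sat) ≈ 0.2 V, the transistor is in the active region as assumed.

I_C ≈ 6 mA, V_CE ≈ 12 V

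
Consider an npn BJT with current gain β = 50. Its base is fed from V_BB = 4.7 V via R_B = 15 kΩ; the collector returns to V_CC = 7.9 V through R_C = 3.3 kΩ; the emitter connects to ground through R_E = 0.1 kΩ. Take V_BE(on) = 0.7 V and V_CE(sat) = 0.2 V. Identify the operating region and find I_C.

saturation; I_C ≈ 2.3 mA

Assume active: I_B = (4.7 − 0.7)/(15 + 51×0.1) = 0.199 mA, I_C = β·I_B = 9.95 mA.
Then V_CE = 7.9 − 9.95×3.3 − 10.1×0.1 = -26 V < 0.2 V — the active assumption fails.
Re-solve with V_CE = 0.2 V. KCL at the emitter: V_E/R_E = (V_BB−0.7−V_E)/R_B + (V_CC−0.2−V_E)/R_C, giving V_E = 0.251 V.
I_C = (V_CC − 0.2 − V_E)/R_C = (7.7 − 0.251)/3.3 = 2.26 mA.
Check: I_B = (4 − 0.251)/15 = 0.25 mA, and β·I_B = 12.5 mA > I_C, confirming saturation.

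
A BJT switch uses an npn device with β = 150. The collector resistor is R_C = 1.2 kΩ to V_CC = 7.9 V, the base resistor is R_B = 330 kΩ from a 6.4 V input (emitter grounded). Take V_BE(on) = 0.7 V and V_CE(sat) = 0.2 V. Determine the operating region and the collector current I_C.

active; I_C ≈ 2.6 mA

Assume active. Base-emitter loop: I_B = (V_BB − V_BE)/R_B = (6.4 − 0.7)/330 = 0.0173 mA.
I_C = β·I_B = 150×0.0173 = 2.59 mA.
V_CE = V_CC − I_C·R_C = 7.9 − 2.59×1.2 = 4.79 V > V_CE(sat), so the active-region assumption holds.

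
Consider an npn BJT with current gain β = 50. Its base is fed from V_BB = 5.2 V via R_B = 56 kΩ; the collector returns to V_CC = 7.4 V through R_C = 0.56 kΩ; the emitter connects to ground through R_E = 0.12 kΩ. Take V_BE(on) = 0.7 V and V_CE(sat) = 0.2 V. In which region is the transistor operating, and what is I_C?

active; I_C ≈ 3.6 mA

Assume active. Base-emitter loop: I_B = (V_BB − V_BE)/(R_B + (β+1)R_E) = (5.2 − 0.7)/(56 + 51×0.12) = 0.0724 mA.
I_C = β·I_B = 50×0.0724 = 3.62 mA.
V_CE = V_CC − I_C·R_C − I_E·R_E = 7.4 − 3.62×0.56 − 3.69×0.12 = 4.93 V > V_CE(sat), so the active-region assumption holds.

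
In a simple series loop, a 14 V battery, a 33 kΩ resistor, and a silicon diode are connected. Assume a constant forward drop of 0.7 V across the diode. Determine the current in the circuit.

KVL around the loop: 14 = V_D + I·R = 0.7 + I × 33 kΩ.
So I = (14 − 0.7) / 33 kΩ = 13.3 / 33 = 0.403 mA.

I ≈ 0.4 mA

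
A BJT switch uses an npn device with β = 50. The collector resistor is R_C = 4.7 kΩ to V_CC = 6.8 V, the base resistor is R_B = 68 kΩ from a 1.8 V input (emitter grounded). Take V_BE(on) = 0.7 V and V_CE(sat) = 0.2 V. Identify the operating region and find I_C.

active; I_C ≈ 0.81 mA

Assume active. Base-emitter loop: I_B = (V_BB − V_BE)/R_B = (1.8 − 0.7)/68 = 0.0162 mA.
I_C = β·I_B = 50×0.0162 = 0.809 mA.
V_CE = V_CC − I_C·R_C = 6.8 − 0.809×4.7 = 3 V > V_CE(sat), so the active-region assumption holds.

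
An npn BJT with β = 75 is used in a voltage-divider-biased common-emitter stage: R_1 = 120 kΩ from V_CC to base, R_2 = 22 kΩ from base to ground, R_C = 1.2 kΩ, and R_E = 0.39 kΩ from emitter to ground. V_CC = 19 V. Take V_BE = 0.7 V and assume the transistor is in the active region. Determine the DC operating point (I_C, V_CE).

I_C ≈ 3.5 mA, V_CE ≈ 13 V

Thevenize the base divider: V_Th = V_CC·R_2/(R_1+R_2) = 19×22/142 = 2.94 V, R_Th = R_1‖R_2 = 18.6 kΩ.
Base-emitter loop: V_Th = I_B·R_Th + V_BE + (β+1)I_B·R_E, so I_B = (2.94 − 0.7) / (18.6 + 76×0.39) = 0.0465 mA.
I_C = β·I_B = 75×0.0465 = 3.49 mA, and I_E = (β+1)I_B = 3.54 mA.
V_CE = V_CC − I_C·R_C − I_E·R_E = 19 − 3.49×1.2 − 3.54×0.39 = 13.4 V.
V_CE = 13.4 V > 0.2 V confirms active-region operation.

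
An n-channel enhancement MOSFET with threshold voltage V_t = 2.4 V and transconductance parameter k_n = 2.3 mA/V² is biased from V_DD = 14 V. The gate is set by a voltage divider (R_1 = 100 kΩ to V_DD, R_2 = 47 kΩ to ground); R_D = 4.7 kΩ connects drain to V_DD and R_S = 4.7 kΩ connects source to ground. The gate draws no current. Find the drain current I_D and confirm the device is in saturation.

I_D ≈ 0.33 mA

V_G = V_DD·R_2/(R_1+R_2) = 14×47/147 = 4.48 V.
Assume saturation: I_D = (k_n/2)(V_GS − V_t)² with V_GS = V_G − I_D·R_S = 4.48 − 4.7·I_D.
Substituting gives 25.4·I_D² − 23.4·I_D + 4.96 = 0, with roots I_D = 0.328 or 0.595 mA.
The root I_D = 0.595 mA gives V_GS = 1.68 V ≤ V_t, so take I_D = 0.328 mA.
Then V_GS = 2.93 V and V_DS = V_DD − I_D(R_D+R_S) = 14 − 0.328×9.4 = 10.9 V.
Saturation requires V_DS ≥ V_GS − V_t = 0.534 V; 10.9 ≥ 0.534 ✓.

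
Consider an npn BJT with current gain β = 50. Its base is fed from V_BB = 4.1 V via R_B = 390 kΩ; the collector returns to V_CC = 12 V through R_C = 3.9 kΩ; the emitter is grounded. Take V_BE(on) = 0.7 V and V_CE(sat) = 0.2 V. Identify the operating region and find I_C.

Assume active. Base-emitter loop: I_B = (V_BB − V_BE)/R_B = (4.1 − 0.7)/390 = 0.00872 mA.
I_C = β·I_B = 50×0.00872 = 0.436 mA.
V_CE = V_CC − I_C·R_C = 12 − 0.436×3.9 = 10.3 V > V_CE(sat), so the active-region assumption holds.

active; I_C ≈ 0.44 mA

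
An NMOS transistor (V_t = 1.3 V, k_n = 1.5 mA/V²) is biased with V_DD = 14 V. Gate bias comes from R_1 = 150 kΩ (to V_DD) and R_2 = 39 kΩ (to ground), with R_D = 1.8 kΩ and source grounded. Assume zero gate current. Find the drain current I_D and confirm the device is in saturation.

V_G = V_DD·R_2/(R_1+R_2) = 14×39/189 = 2.89 V. With the source grounded, V_GS = V_G = 2.89 V.
Assume saturation: I_D = (k_n/2)(V_GS − V_t)² = (1.5/2)×(2.89 − 1.3)² = 0.75×1.59² = 1.89 mA.
V_DS = V_DD − I_D·R_D = 14 − 1.89×1.8 = 10.6 V.
Saturation requires V_DS ≥ V_GS − V_t = 1.59 V; 10.6 ≥ 1.59 ✓.

I_D ≈ 1.9 mA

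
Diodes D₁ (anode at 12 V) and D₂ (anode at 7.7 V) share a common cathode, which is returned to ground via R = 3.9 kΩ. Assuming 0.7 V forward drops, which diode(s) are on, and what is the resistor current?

Assume both conduct. Then node N would need to be at both 12−0.7 = 11.3 V and 7.7−0.7 = 7 V, which is impossible.
Assume only D₁ conducts: V_N = 12 − 0.7 = 11.3 V, so I_R = 11.3/3.9 = 2.9 mA.
Check D₂: its anode-to-cathode voltage is 7.7 − 11.3 = -3.6 V < 0.7 V, so it is off. The assumption is consistent.

Only D₁ conducts; I_R ≈ 2.9 mA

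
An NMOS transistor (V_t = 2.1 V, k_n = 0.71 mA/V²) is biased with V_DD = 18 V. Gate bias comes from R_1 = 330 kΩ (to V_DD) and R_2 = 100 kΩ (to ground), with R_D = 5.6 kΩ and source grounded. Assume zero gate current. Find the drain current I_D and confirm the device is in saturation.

I_D ≈ 1.5 mA

V_G = V_DD·R_2/(R_1+R_2) = 18×100/430 = 4.19 V. With the source grounded, V_GS = V_G = 4.19 V.
Assume saturation: I_D = (k_n/2)(V_GS − V_t)² = (0.71/2)×(4.19 − 2.1)² = 0.355×2.09² = 1.54 mA.
V_DS = V_DD − I_D·R_D = 18 − 1.54×5.6 = 9.35 V.
Saturation requires V_DS ≥ V_GS − V_t = 2.09 V; 9.35 ≥ 2.09 ✓.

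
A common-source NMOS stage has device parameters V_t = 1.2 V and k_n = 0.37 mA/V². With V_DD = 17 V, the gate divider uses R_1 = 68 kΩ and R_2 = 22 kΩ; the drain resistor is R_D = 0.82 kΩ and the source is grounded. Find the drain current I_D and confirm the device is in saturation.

V_G = V_DD·R_2/(R_1+R_2) = 17×22/90 = 4.16 V. With the source grounded, V_GS = V_G = 4.16 V.
Assume saturation: I_D = (k_n/2)(V_GS − V_t)² = (0.37/2)×(4.16 − 1.2)² = 0.185×2.96² = 1.62 mA.
V_DS = V_DD − I_D·R_D = 17 − 1.62×0.82 = 15.7 V.
Saturation requires V_DS ≥ V_GS − V_t = 2.96 V; 15.7 ≥ 2.96 ✓.

I_D ≈ 1.6 mA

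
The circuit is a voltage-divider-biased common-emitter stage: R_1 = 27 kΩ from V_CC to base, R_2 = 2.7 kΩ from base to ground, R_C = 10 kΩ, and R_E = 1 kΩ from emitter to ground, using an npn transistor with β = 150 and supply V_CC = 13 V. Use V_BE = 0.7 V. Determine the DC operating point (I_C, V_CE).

Thevenize the base divider: V_Th = V_CC·R_2/(R_1+R_2) = 13×2.7/29.7 = 1.18 V, R_Th = R_1‖R_2 = 2.45 kΩ.
Base-emitter loop: V_Th = I_B·R_Th + V_BE + (β+1)I_B·R_E, so I_B = (1.18 − 0.7) / (2.45 + 151×1) = 0.00314 mA.
I_C = β·I_B = 150×0.00314 = 0.471 mA, and I_E = (β+1)I_B = 0.474 mA.
V_CE = V_CC − I_C·R_C − I_E·R_E = 13 − 0.471×10 − 0.474×1 = 7.82 V.
V_CE = 7.82 V > 0.2 V confirms active-region operation.

I_C ≈ 0.47 mA, V_CE ≈ 7.8 V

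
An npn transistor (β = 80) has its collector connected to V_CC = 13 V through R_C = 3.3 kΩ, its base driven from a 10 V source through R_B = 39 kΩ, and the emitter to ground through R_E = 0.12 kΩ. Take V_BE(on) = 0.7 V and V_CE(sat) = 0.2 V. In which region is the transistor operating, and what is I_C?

saturation; I_C ≈ 3.7 mA

Assume active: I_B = (10 − 0.7)/(39 + 81×0.12) = 0.191 mA, I_C = β·I_B = 15.3 mA.
Then V_CE = 13 − 15.3×3.3 − 15.5×0.12 = -39.2 V < 0.2 V — the active assumption fails.
Re-solve with V_CE = 0.2 V. KCL at the emitter: V_E/R_E = (V_BB−0.7−V_E)/R_B + (V_CC−0.2−V_E)/R_C, giving V_E = 0.475 V.
I_C = (V_CC − 0.2 − V_E)/R_C = (12.8 − 0.475)/3.3 = 3.73 mA.
Check: I_B = (9.3 − 0.475)/39 = 0.226 mA, and β·I_B = 18.1 mA > I_C, confirming saturation.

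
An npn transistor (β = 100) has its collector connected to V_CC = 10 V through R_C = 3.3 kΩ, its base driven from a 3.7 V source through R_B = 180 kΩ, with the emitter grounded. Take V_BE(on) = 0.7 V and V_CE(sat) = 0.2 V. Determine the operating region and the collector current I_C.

Assume active. Base-emitter loop: I_B = (V_BB − V_BE)/R_B = (3.7 − 0.7)/180 = 0.0167 mA.
I_C = β·I_B = 100×0.0167 = 1.67 mA.
V_CE = V_CC − I_C·R_C = 10 − 1.67×3.3 = 4.5 V > V_CE(sat), so the active-region assumption holds.

active; I_C ≈ 1.7 mA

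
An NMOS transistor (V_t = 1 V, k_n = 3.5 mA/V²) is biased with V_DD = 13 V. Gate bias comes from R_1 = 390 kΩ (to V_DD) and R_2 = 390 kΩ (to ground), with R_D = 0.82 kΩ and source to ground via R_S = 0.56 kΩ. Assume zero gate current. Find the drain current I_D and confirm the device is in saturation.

V_G = V_DD·R_2/(R_1+R_2) = 13×390/780 = 6.5 V.
Assume saturation: I_D = (k_n/2)(V_GS − V_t)² with V_GS = V_G − I_D·R_S = 6.5 − 0.56·I_D.
Substituting gives 0.549·I_D² − 11.8·I_D + 52.9 = 0, with roots I_D = 6.41 or 15.1 mA.
The root I_D = 15.1 mA gives V_GS = -1.93 V ≤ V_t, so take I_D = 6.41 mA.
Then V_GS = 2.91 V and V_DS = V_DD − I_D(R_D+R_S) = 13 − 6.41×1.38 = 4.16 V.
Saturation requires V_DS ≥ V_GS − V_t = 1.91 V; 4.16 ≥ 1.91 ✓.

I_D ≈ 6.4 mA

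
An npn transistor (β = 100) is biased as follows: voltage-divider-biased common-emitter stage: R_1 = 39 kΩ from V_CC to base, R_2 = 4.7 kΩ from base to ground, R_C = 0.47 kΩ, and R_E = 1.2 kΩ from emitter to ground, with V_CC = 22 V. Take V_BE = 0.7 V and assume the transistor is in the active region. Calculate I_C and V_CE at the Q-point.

I_C ≈ 1.3 mA, V_CE ≈ 20 V

Thevenize the base divider: V_Th = V_CC·R_2/(R_1+R_2) = 22×4.7/43.7 = 2.37 V, R_Th = R_1‖R_2 = 4.19 kΩ.
Base-emitter loop: V_Th = I_B·R_Th + V_BE + (β+1)I_B·R_E, so I_B = (2.37 − 0.7) / (4.19 + 101×1.2) = 0.0133 mA.
I_C = β·I_B = 100×0.0133 = 1.33 mA, and I_E = (β+1)I_B = 1.34 mA.
V_CE = V_CC − I_C·R_C − I_E·R_E = 22 − 1.33×0.47 − 1.34×1.2 = 19.8 V.
V_CE = 19.8 V > 0.2 V confirms active-region operation.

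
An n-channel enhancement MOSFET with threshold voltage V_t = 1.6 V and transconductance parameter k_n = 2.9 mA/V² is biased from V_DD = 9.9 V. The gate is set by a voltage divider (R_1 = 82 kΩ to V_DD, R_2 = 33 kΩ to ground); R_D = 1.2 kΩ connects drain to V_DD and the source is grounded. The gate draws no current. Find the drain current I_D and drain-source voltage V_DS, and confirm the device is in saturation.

I_D ≈ 2.2 mA, V_DS ≈ 7.2 V

V_G = V_DD·R_2/(R_1+R_2) = 9.9×33/115 = 2.84 V. With the source grounded, V_GS = V_G = 2.84 V.
Assume saturation: I_D = (k_n/2)(V_GS − V_t)² = (2.9/2)×(2.84 − 1.6)² = 1.45×1.24² = 2.23 mA.
V_DS = V_DD − I_D·R_D = 9.9 − 2.23×1.2 = 7.22 V.
Saturation requires V_DS ≥ V_GS − V_t = 1.24 V; 7.22 ≥ 1.24 ✓.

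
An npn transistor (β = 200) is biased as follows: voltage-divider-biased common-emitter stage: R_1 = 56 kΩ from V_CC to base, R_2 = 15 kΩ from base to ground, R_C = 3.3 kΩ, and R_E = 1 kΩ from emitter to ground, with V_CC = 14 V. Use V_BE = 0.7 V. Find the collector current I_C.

Thevenize the base divider: V_Th = V_CC·R_2/(R_1+R_2) = 14×15/71 = 2.96 V, R_Th = R_1‖R_2 = 11.8 kΩ.
Base-emitter loop: V_Th = I_B·R_Th + V_BE + (β+1)I_B·R_E, so I_B = (2.96 − 0.7) / (11.8 + 201×1) = 0.0106 mA.
I_C = β·I_B = 200×0.0106 = 2.12 mA, and I_E = (β+1)I_B = 2.13 mA.
V_CE = V_CC − I_C·R_C − I_E·R_E = 14 − 2.12×3.3 − 2.13×1 = 4.87 V.
V_CE = 4.87 V > 0.2 V confirms active-region operation.

I_C ≈ 2.1 mA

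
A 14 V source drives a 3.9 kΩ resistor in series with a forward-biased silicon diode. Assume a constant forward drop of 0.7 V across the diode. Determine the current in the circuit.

KVL around the loop: 14 = V_D + I·R = 0.7 + I × 3.9 kΩ.
So I = (14 − 0.7) / 3.9 kΩ = 13.3 / 3.9 = 3.41 mA.

I ≈ 3.4 mA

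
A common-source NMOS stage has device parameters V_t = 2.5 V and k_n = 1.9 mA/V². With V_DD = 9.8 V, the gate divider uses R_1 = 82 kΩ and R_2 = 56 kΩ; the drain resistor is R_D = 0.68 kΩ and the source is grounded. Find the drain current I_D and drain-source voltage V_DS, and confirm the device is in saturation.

I_D ≈ 2.1 mA, V_DS ≈ 8.4 V

V_G = V_DD·R_2/(R_1+R_2) = 9.8×56/138 = 3.98 V. With the source grounded, V_GS = V_G = 3.98 V.
Assume saturation: I_D = (k_n/2)(V_GS − V_t)² = (1.9/2)×(3.98 − 2.5)² = 0.95×1.48² = 2.07 mA.
V_DS = V_DD − I_D·R_D = 9.8 − 2.07×0.68 = 8.39 V.
Saturation requires V_DS ≥ V_GS − V_t = 1.48 V; 8.39 ≥ 1.48 ✓.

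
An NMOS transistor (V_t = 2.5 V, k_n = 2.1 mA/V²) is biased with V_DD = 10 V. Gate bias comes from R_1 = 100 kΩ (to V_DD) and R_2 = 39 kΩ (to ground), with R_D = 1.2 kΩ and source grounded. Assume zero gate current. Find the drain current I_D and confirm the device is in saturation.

I_D ≈ 0.098 mA

V_G = V_DD·R_2/(R_1+R_2) = 10×39/139 = 2.81 V. With the source grounded, V_GS = V_G = 2.81 V.
Assume saturation: I_D = (k_n/2)(V_GS − V_t)² = (2.1/2)×(2.81 − 2.5)² = 1.05×0.306² = 0.0982 mA.
V_DS = V_DD − I_D·R_D = 10 − 0.0982×1.2 = 9.88 V.
Saturation requires V_DS ≥ V_GS − V_t = 0.306 V; 9.88 ≥ 0.306 ✓.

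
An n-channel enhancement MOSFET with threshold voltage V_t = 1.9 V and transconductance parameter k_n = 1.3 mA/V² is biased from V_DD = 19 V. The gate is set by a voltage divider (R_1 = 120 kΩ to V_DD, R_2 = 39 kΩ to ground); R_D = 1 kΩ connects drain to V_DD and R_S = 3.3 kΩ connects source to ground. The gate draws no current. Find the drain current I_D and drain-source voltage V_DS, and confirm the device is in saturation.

I_D ≈ 0.56 mA, V_DS ≈ 17 V

V_G = V_DD·R_2/(R_1+R_2) = 19×39/159 = 4.66 V.
Assume saturation: I_D = (k_n/2)(V_GS − V_t)² with V_GS = V_G − I_D·R_S = 4.66 − 3.3·I_D.
Substituting gives 7.08·I_D² − 12.8·I_D + 4.95 = 0, with roots I_D = 0.556 or 1.26 mA.
The root I_D = 1.26 mA gives V_GS = 0.509 V ≤ V_t, so take I_D = 0.556 mA.
Then V_GS = 2.83 V and V_DS = V_DD − I_D(R_D+R_S) = 19 − 0.556×4.3 = 16.6 V.
Saturation requires V_DS ≥ V_GS − V_t = 0.925 V; 16.6 ≥ 0.925 ✓.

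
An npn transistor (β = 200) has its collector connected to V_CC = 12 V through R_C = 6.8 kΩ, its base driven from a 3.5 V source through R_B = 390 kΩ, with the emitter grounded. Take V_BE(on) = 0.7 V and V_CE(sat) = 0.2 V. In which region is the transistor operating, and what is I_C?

active; I_C ≈ 1.4 mA

Assume active. Base-emitter loop: I_B = (V_BB − V_BE)/R_B = (3.5 − 0.7)/390 = 0.00718 mA.
I_C = β·I_B = 200×0.00718 = 1.44 mA.
V_CE = V_CC − I_C·R_C = 12 − 1.44×6.8 = 2.24 V > V_CE(sat), so the active-region assumption holds.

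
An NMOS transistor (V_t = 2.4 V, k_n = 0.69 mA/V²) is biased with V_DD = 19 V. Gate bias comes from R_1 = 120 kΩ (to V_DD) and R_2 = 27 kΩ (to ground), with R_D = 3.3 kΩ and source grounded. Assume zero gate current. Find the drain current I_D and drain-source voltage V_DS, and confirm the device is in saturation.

I_D ≈ 0.41 mA, V_DS ≈ 18 V

V_G = V_DD·R_2/(R_1+R_2) = 19×27/147 = 3.49 V. With the source grounded, V_GS = V_G = 3.49 V.
Assume saturation: I_D = (k_n/2)(V_GS − V_t)² = (0.69/2)×(3.49 − 2.4)² = 0.345×1.09² = 0.41 mA.
V_DS = V_DD − I_D·R_D = 19 − 0.41×3.3 = 17.6 V.
Saturation requires V_DS ≥ V_GS − V_t = 1.09 V; 17.6 ≥ 1.09 ✓.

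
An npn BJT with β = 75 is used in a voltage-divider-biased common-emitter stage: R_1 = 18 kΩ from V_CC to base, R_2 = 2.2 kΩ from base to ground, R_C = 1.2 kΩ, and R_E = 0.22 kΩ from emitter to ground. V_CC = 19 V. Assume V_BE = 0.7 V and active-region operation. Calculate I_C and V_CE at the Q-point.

I_C ≈ 5.5 mA, V_CE ≈ 11 V

Thevenize the base divider: V_Th = V_CC·R_2/(R_1+R_2) = 19×2.2/20.2 = 2.07 V, R_Th = R_1‖R_2 = 1.96 kΩ.
Base-emitter loop: V_Th = I_B·R_Th + V_BE + (β+1)I_B·R_E, so I_B = (2.07 − 0.7) / (1.96 + 76×0.22) = 0.0733 mA.
I_C = β·I_B = 75×0.0733 = 5.5 mA, and I_E = (β+1)I_B = 5.57 mA.
V_CE = V_CC − I_C·R_C − I_E·R_E = 19 − 5.5×1.2 − 5.57×0.22 = 11.2 V.
V_CE = 11.2 V > 0.2 V confirms active-region operation.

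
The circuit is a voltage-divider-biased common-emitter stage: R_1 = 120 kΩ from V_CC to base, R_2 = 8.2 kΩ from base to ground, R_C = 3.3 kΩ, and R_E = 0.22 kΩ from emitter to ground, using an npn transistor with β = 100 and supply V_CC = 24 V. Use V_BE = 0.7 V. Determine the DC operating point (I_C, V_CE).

Thevenize the base divider: V_Th = V_CC·R_2/(R_1+R_2) = 24×8.2/128 = 1.54 V, R_Th = R_1‖R_2 = 7.68 kΩ.
Base-emitter loop: V_Th = I_B·R_Th + V_BE + (β+1)I_B·R_E, so I_B = (1.54 − 0.7) / (7.68 + 101×0.22) = 0.0279 mA.
I_C = β·I_B = 100×0.0279 = 2.79 mA, and I_E = (β+1)I_B = 2.82 mA.
V_CE = V_CC − I_C·R_C − I_E·R_E = 24 − 2.79×3.3 − 2.82×0.22 = 14.2 V.
V_CE = 14.2 V > 0.2 V confirms active-region operation.

I_C ≈ 2.8 mA, V_CE ≈ 14 V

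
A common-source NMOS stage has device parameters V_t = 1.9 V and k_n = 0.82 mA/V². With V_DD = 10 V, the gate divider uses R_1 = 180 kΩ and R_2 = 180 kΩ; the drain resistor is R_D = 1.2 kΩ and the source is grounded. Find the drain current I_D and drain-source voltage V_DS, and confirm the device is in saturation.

V_G = V_DD·R_2/(R_1+R_2) = 10×180/360 = 5 V. With the source grounded, V_GS = V_G = 5 V.
Assume saturation: I_D = (k_n/2)(V_GS − V_t)² = (0.82/2)×(5 − 1.9)² = 0.41×3.1² = 3.94 mA.
V_DS = V_DD − I_D·R_D = 10 − 3.94×1.2 = 5.27 V.
Saturation requires V_DS ≥ V_GS − V_t = 3.1 V; 5.27 ≥ 3.1 ✓.

I_D ≈ 3.9 mA, V_DS ≈ 5.3 V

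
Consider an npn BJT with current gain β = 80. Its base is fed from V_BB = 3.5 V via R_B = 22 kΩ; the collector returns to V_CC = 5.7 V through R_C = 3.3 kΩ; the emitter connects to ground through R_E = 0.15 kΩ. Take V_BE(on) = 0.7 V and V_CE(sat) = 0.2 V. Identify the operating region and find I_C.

Assume active: I_B = (3.5 − 0.7)/(22 + 81×0.15) = 0.082 mA, I_C = β·I_B = 6.56 mA.
Then V_CE = 5.7 − 6.56×3.3 − 6.64×0.15 = -16.9 V < 0.2 V — the active assumption fails.
Re-solve with V_CE = 0.2 V. KCL at the emitter: V_E/R_E = (V_BB−0.7−V_E)/R_B + (V_CC−0.2−V_E)/R_C, giving V_E = 0.256 V.
I_C = (V_CC − 0.2 − V_E)/R_C = (5.5 − 0.256)/3.3 = 1.59 mA.
Check: I_B = (2.8 − 0.256)/22 = 0.116 mA, and β·I_B = 9.25 mA > I_C, confirming saturation.

saturation; I_C ≈ 1.6 mA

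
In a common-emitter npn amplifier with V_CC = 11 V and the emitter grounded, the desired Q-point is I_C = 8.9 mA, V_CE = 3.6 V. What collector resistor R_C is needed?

R_C ≈ 0.83 kΩ

Collector loop: V_CC = I_C·R_C + V_CE.
R_C = (V_CC − V_CE)/I_C = (11 − 3.6)/8.9 = 0.831 kΩ.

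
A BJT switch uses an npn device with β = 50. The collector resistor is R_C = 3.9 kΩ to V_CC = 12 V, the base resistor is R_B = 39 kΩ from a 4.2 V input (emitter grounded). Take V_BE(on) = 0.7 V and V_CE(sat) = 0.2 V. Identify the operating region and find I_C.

Assume active: I_B = (4.2 − 0.7)/39 = 0.0897 mA, giving I_C = β·I_B = 4.49 mA.
But then V_CE = 12 − 4.49×3.9 = -5.5 V < V_CE(sat) = 0.2 V — impossible in the active region.
So the transistor is saturated. With V_CE = 0.2 V, I_C = (V_CC − 0.2)/R_C = 11.8/3.9 = 3.03 mA.
Check: β·I_B = 4.49 mA > I_C = 3.03 mA, confirming saturation.

saturation; I_C ≈ 3 mA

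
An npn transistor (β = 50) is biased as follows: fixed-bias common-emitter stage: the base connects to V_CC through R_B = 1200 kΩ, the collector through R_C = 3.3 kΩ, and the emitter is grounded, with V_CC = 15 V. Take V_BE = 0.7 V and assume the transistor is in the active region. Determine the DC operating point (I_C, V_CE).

Base loop: V_CC = I_B·R_B + V_BE, so I_B = (15 − 0.7)/1200 kΩ = 0.0119 mA.
In the active region I_C = β·I_B = 50 × 0.0119 = 0.596 mA.
Collector loop: V_CE = V_CC − I_C·R_C = 15 − 0.596×3.3 = 13 V.
Since V_CE = 13 V > V_CE(sat) ≈ 0.2 V, the transistor is in the active region as assumed.

I_C ≈ 0.6 mA, V_CE ≈ 13 V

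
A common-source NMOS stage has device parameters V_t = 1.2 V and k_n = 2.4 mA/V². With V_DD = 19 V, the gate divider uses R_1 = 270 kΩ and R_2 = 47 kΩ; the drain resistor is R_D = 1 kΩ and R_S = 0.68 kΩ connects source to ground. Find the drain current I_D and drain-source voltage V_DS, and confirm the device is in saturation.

V_G = V_DD·R_2/(R_1+R_2) = 19×47/317 = 2.82 V.
Assume saturation: I_D = (k_n/2)(V_GS − V_t)² with V_GS = V_G − I_D·R_S = 2.82 − 0.68·I_D.
Substituting gives 0.555·I_D² − 3.64·I_D + 3.14 = 0, with roots I_D = 1.02 or 5.54 mA.
The root I_D = 5.54 mA gives V_GS = -0.948 V ≤ V_t, so take I_D = 1.02 mA.
Then V_GS = 2.12 V and V_DS = V_DD − I_D(R_D+R_S) = 19 − 1.02×1.68 = 17.3 V.
Saturation requires V_DS ≥ V_GS − V_t = 0.923 V; 17.3 ≥ 0.923 ✓.

I_D ≈ 1 mA, V_DS ≈ 17 V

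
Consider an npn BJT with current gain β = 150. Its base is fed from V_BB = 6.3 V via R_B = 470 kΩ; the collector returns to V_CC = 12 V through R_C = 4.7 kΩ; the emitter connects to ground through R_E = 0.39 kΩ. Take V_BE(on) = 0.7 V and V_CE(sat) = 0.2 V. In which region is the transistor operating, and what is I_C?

active; I_C ≈ 1.6 mA

Assume active. Base-emitter loop: I_B = (V_BB − V_BE)/(R_B + (β+1)R_E) = (6.3 − 0.7)/(470 + 151×0.39) = 0.0106 mA.
I_C = β·I_B = 150×0.0106 = 1.59 mA.
V_CE = V_CC − I_C·R_C − I_E·R_E = 12 − 1.59×4.7 − 1.6×0.39 = 3.91 V > V_CE(sat), so the active-region assumption holds.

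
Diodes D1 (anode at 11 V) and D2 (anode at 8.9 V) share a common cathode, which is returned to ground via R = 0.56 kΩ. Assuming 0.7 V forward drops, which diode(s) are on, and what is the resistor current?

Assume both conduct. Then node N would need to be at both 11−0.7 = 10.3 V and 8.9−0.7 = 8.2 V, which is impossible.
Assume only D1 conducts: V_N = 11 − 0.7 = 10.3 V, so I_R = 10.3/0.56 = 18.4 mA.
Check D2: its anode-to-cathode voltage is 8.9 − 10.3 = -1.4 V < 0.7 V, so it is off. The assumption is consistent.

Only D1 conducts; I_R ≈ 18 mA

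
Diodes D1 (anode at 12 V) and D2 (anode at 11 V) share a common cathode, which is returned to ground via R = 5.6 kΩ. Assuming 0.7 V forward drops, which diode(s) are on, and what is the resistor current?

Assume both conduct. Then node N would need to be at both 12−0.7 = 11.3 V and 11−0.7 = 10.3 V, which is impossible.
Assume only D1 conducts: V_N = 12 − 0.7 = 11.3 V, so I_R = 11.3/5.6 = 2.02 mA.
Check D2: its anode-to-cathode voltage is 11 − 11.3 = -0.3 V < 0.7 V, so it is off. The assumption is consistent.

Only D1 conducts; I_R ≈ 2 mA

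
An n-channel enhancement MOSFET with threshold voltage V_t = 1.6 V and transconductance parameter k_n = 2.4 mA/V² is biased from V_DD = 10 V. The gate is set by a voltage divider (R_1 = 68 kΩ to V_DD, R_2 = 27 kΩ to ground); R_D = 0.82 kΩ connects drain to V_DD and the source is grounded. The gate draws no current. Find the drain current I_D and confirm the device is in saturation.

I_D ≈ 1.9 mA

V_G = V_DD·R_2/(R_1+R_2) = 10×27/95 = 2.84 V. With the source grounded, V_GS = V_G = 2.84 V.
Assume saturation: I_D = (k_n/2)(V_GS − V_t)² = (2.4/2)×(2.84 − 1.6)² = 1.2×1.24² = 1.85 mA.
V_DS = V_DD − I_D·R_D = 10 − 1.85×0.82 = 8.48 V.
Saturation requires V_DS ≥ V_GS − V_t = 1.24 V; 8.48 ≥ 1.24 ✓.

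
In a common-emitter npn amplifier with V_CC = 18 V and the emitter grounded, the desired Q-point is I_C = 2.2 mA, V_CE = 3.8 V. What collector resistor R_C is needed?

R_C ≈ 6.5 kΩ

Collector loop: V_CC = I_C·R_C + V_CE.
R_C = (V_CC − V_CE)/I_C = (18 − 3.8)/2.2 = 6.45 kΩ.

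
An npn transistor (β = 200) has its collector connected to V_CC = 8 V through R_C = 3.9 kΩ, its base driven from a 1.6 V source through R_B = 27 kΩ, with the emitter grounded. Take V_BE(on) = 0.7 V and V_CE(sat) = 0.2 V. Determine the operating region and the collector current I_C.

saturation; I_C ≈ 2 mA

Assume active: I_B = (1.6 − 0.7)/27 = 0.0333 mA, giving I_C = β·I_B = 6.67 mA.
But then V_CE = 8 − 6.67×3.9 = -18 V < V_CE(sat) = 0.2 V — impossible in the active region.
So the transistor is saturated. With V_CE = 0.2 V, I_C = (V_CC − 0.2)/R_C = 7.8/3.9 = 2 mA.
Check: β·I_B = 6.67 mA > I_C = 2 mA, confirming saturation.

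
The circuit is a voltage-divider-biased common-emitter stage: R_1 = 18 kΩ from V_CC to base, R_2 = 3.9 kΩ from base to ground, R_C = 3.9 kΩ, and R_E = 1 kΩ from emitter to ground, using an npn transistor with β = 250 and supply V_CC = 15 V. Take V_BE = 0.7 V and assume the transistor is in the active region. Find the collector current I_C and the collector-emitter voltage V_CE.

Thevenize the base divider: V_Th = V_CC·R_2/(R_1+R_2) = 15×3.9/21.9 = 2.67 V, R_Th = R_1‖R_2 = 3.21 kΩ.
Base-emitter loop: V_Th = I_B·R_Th + V_BE + (β+1)I_B·R_E, so I_B = (2.67 − 0.7) / (3.21 + 251×1) = 0.00775 mA.
I_C = β·I_B = 250×0.00775 = 1.94 mA, and I_E = (β+1)I_B = 1.95 mA.
V_CE = V_CC − I_C·R_C − I_E·R_E = 15 − 1.94×3.9 − 1.95×1 = 5.49 V.
V_CE = 5.49 V > 0.2 V confirms active-region operation.

I_C ≈ 1.9 mA, V_CE ≈ 5.5 V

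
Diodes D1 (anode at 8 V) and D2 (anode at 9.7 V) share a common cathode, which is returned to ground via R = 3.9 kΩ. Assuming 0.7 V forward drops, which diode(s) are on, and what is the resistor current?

Only D2 conducts; I_R ≈ 2.3 mA

Assume both conduct. Then node N would need to be at both 8−0.7 = 7.3 V and 9.7−0.7 = 9 V, which is impossible.
Assume only D2 conducts: V_N = 9.7 − 0.7 = 9 V, so I_R = 9/3.9 = 2.31 mA.
Check D1: its anode-to-cathode voltage is 8 − 9 = -1 V < 0.7 V, so it is off. The assumption is consistent.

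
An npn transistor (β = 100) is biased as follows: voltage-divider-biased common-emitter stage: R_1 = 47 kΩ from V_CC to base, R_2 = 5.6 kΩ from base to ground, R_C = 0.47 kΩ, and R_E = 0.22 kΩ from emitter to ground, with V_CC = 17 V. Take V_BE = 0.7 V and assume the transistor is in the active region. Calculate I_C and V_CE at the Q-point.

Thevenize the base divider: V_Th = V_CC·R_2/(R_1+R_2) = 17×5.6/52.6 = 1.81 V, R_Th = R_1‖R_2 = 5 kΩ.
Base-emitter loop: V_Th = I_B·R_Th + V_BE + (β+1)I_B·R_E, so I_B = (1.81 − 0.7) / (5 + 101×0.22) = 0.0408 mA.
I_C = β·I_B = 100×0.0408 = 4.08 mA, and I_E = (β+1)I_B = 4.12 mA.
V_CE = V_CC − I_C·R_C − I_E·R_E = 17 − 4.08×0.47 − 4.12×0.22 = 14.2 V.
V_CE = 14.2 V > 0.2 V confirms active-region operation.

I_C ≈ 4.1 mA, V_CE ≈ 14 V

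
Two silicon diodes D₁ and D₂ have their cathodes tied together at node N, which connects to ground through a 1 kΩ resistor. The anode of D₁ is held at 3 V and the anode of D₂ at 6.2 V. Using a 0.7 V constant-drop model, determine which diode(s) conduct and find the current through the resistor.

Assume both conduct. Then node N would need to be at both 3−0.7 = 2.3 V and 6.2−0.7 = 5.5 V, which is impossible.
Assume only D₂ conducts: V_N = 6.2 − 0.7 = 5.5 V, so I_R = 5.5/1 = 5.5 mA.
Check D₁: its anode-to-cathode voltage is 3 − 5.5 = -2.5 V < 0.7 V, so it is off. The assumption is consistent.

Only D₂ conducts; I_R ≈ 5.5 mA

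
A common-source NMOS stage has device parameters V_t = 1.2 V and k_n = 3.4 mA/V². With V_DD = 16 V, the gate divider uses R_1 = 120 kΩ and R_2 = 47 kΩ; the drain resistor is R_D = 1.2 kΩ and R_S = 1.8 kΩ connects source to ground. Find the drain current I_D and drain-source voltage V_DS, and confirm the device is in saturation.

V_G = V_DD·R_2/(R_1+R_2) = 16×47/167 = 4.5 V.
Assume saturation: I_D = (k_n/2)(V_GS − V_t)² with V_GS = V_G − I_D·R_S = 4.5 − 1.8·I_D.
Substituting gives 5.51·I_D² − 21.2·I_D + 18.5 = 0, with roots I_D = 1.34 or 2.51 mA.
The root I_D = 2.51 mA gives V_GS = -0.0151 V ≤ V_t, so take I_D = 1.34 mA.
Then V_GS = 2.09 V and V_DS = V_DD − I_D(R_D+R_S) = 16 − 1.34×3 = 12 V.
Saturation requires V_DS ≥ V_GS − V_t = 0.888 V; 12 ≥ 0.888 ✓.

I_D ≈ 1.3 mA, V_DS ≈ 12 V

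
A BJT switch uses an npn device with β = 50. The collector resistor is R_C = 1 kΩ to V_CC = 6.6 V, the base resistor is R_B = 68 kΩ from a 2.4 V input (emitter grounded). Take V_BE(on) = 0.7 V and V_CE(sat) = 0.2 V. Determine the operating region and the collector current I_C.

Assume active. Base-emitter loop: I_B = (V_BB − V_BE)/R_B = (2.4 − 0.7)/68 = 0.025 mA.
I_C = β·I_B = 50×0.025 = 1.25 mA.
V_CE = V_CC − I_C·R_C = 6.6 − 1.25×1 = 5.35 V > V_CE(sat), so the active-region assumption holds.

active; I_C ≈ 1.2 mA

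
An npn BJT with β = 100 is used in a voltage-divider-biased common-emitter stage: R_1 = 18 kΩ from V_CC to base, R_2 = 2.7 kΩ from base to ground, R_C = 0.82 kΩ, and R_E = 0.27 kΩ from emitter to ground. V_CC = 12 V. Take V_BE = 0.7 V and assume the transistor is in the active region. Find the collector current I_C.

I_C ≈ 2.9 mA

Thevenize the base divider: V_Th = V_CC·R_2/(R_1+R_2) = 12×2.7/20.7 = 1.57 V, R_Th = R_1‖R_2 = 2.35 kΩ.
Base-emitter loop: V_Th = I_B·R_Th + V_BE + (β+1)I_B·R_E, so I_B = (1.57 − 0.7) / (2.35 + 101×0.27) = 0.0292 mA.
I_C = β·I_B = 100×0.0292 = 2.92 mA, and I_E = (β+1)I_B = 2.95 mA.
V_CE = V_CC − I_C·R_C − I_E·R_E = 12 − 2.92×0.82 − 2.95×0.27 = 8.81 V.
V_CE = 8.81 V > 0.2 V confirms active-region operation.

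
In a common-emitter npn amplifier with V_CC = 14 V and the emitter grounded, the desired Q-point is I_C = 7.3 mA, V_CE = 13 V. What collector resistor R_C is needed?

Collector loop: V_CC = I_C·R_C + V_CE.
R_C = (V_CC − V_CE)/I_C = (14 − 13)/7.3 = 0.137 kΩ.

R_C ≈ 0.14 kΩ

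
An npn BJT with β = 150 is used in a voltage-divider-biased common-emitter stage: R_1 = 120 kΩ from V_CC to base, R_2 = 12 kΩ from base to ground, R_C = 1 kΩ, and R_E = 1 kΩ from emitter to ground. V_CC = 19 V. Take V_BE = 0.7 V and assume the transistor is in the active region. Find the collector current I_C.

Thevenize the base divider: V_Th = V_CC·R_2/(R_1+R_2) = 19×12/132 = 1.73 V, R_Th = R_1‖R_2 = 10.9 kΩ.
Base-emitter loop: V_Th = I_B·R_Th + V_BE + (β+1)I_B·R_E, so I_B = (1.73 − 0.7) / (10.9 + 151×1) = 0.00634 mA.
I_C = β·I_B = 150×0.00634 = 0.952 mA, and I_E = (β+1)I_B = 0.958 mA.
V_CE = V_CC − I_C·R_C − I_E·R_E = 19 − 0.952×1 − 0.958×1 = 17.1 V.
V_CE = 17.1 V > 0.2 V confirms active-region operation.

I_C ≈ 0.95 mA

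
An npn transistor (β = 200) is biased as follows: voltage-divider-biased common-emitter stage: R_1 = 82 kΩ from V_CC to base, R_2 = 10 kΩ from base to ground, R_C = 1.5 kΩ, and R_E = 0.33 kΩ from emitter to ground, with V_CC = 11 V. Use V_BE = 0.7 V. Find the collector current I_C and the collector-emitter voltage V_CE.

I_C ≈ 1.3 mA, V_CE ≈ 8.6 V

Thevenize the base divider: V_Th = V_CC·R_2/(R_1+R_2) = 11×10/92 = 1.2 V, R_Th = R_1‖R_2 = 8.91 kΩ.
Base-emitter loop: V_Th = I_B·R_Th + V_BE + (β+1)I_B·R_E, so I_B = (1.2 − 0.7) / (8.91 + 201×0.33) = 0.00659 mA.
I_C = β·I_B = 200×0.00659 = 1.32 mA, and I_E = (β+1)I_B = 1.32 mA.
V_CE = V_CC − I_C·R_C − I_E·R_E = 11 − 1.32×1.5 − 1.32×0.33 = 8.59 V.
V_CE = 8.59 V > 0.2 V confirms active-region operation.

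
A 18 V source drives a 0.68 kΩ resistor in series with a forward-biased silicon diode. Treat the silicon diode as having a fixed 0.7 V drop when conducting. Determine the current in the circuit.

I ≈ 25 mA

KVL around the loop: 18 = V_D + I·R = 0.7 + I × 0.68 kΩ.
So I = (18 − 0.7) / 0.68 kΩ = 17.3 / 0.68 = 25.4 mA.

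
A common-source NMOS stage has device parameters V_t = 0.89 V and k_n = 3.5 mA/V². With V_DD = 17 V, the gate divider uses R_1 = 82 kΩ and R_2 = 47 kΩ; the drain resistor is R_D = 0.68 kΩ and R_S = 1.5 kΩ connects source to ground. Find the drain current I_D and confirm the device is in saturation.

I_D ≈ 2.7 mA

V_G = V_DD·R_2/(R_1+R_2) = 17×47/129 = 6.19 V.
Assume saturation: I_D = (k_n/2)(V_GS − V_t)² with V_GS = V_G − I_D·R_S = 6.19 − 1.5·I_D.
Substituting gives 3.94·I_D² − 28.8·I_D + 49.2 = 0, with roots I_D = 2.71 or 4.62 mA.
The root I_D = 4.62 mA gives V_GS = -0.735 V ≤ V_t, so take I_D = 2.71 mA.
Then V_GS = 2.13 V and V_DS = V_DD − I_D(R_D+R_S) = 17 − 2.71×2.18 = 11.1 V.
Saturation requires V_DS ≥ V_GS − V_t = 1.24 V; 11.1 ≥ 1.24 ✓.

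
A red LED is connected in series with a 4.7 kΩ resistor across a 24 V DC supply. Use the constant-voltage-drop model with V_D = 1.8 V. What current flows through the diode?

KVL around the loop: 24 = V_D + I·R = 1.8 + I × 4.7 kΩ.
So I = (24 − 1.8) / 4.7 kΩ = 22.2 / 4.7 = 4.72 mA.

I ≈ 4.7 mA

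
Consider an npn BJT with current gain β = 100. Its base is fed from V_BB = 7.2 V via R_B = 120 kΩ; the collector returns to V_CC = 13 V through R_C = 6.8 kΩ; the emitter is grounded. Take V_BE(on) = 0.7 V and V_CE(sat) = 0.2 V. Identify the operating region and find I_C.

saturation; I_C ≈ 1.9 mA

Assume active: I_B = (7.2 − 0.7)/120 = 0.0542 mA, giving I_C = β·I_B = 5.42 mA.
But then V_CE = 13 − 5.42×6.8 = -23.8 V < V_CE(sat) = 0.2 V — impossible in the active region.
So the transistor is saturated. With V_CE = 0.2 V, I_C = (V_CC − 0.2)/R_C = 12.8/6.8 = 1.88 mA.
Check: β·I_B = 5.42 mA > I_C = 1.88 mA, confirming saturation.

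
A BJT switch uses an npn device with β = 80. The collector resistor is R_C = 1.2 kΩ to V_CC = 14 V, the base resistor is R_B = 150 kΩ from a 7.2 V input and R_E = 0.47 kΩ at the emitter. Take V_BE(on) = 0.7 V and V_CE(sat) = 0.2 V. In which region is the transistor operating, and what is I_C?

Assume active. Base-emitter loop: I_B = (V_BB − V_BE)/(R_B + (β+1)R_E) = (7.2 − 0.7)/(150 + 81×0.47) = 0.0346 mA.
I_C = β·I_B = 80×0.0346 = 2.76 mA.
V_CE = V_CC − I_C·R_C − I_E·R_E = 14 − 2.76×1.2 − 2.8×0.47 = 9.37 V > V_CE(sat), so the active-region assumption holds.

active; I_C ≈ 2.8 mA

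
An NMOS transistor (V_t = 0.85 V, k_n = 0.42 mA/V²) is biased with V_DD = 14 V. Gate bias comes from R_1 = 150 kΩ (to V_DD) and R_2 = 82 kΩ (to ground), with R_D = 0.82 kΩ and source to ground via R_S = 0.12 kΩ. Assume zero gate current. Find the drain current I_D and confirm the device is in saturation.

V_G = V_DD·R_2/(R_1+R_2) = 14×82/232 = 4.95 V.
Assume saturation: I_D = (k_n/2)(V_GS − V_t)² with V_GS = V_G − I_D·R_S = 4.95 − 0.12·I_D.
Substituting gives 0.00302·I_D² − 1.21·I_D + 3.53 = 0, with roots I_D = 2.95 or 396 mA.
The root I_D = 396 mA gives V_GS = -42.6 V ≤ V_t, so take I_D = 2.95 mA.
Then V_GS = 4.59 V and V_DS = V_DD − I_D(R_D+R_S) = 14 − 2.95×0.94 = 11.2 V.
Saturation requires V_DS ≥ V_GS − V_t = 3.74 V; 11.2 ≥ 3.74 ✓.

I_D ≈ 2.9 mA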